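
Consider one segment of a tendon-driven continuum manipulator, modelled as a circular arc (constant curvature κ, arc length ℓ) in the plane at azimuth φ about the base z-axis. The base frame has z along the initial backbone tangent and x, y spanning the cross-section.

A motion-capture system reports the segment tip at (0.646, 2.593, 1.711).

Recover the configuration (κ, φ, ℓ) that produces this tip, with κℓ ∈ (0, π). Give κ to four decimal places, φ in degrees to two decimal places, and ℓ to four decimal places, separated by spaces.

ρ = √(x²+y²) = √(0.646² + 2.593²) = 2.67226
φ = atan2(y, x) mod 360° = atan2(2.593, 0.646) = 76.0106°
|p|² = ρ² + z² = 2.67226² + 1.711² = 10.06849
κ = 2ρ / |p|² = 2×2.67226 / 10.06849 = 0.53082
θ = 2·atan2(ρ, z) = 2·atan2(2.67226, 1.711) = 2.00257 rad
ℓ = θ/κ = 2.00257/0.53082 = 3.77261

0.5308 76.01 3.7726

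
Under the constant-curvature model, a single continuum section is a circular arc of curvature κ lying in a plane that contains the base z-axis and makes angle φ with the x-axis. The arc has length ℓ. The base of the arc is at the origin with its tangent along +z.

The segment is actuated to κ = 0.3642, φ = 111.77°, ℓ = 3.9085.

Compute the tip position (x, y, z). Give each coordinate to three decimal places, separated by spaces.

-0.869 2.176 2.716

θ = κ·ℓ = 0.3642 × 3.9085 = 1.42348 rad
ρ = (1 − cos θ)/κ = (1 − 0.14679)/0.3642 = 2.34270
z = sin θ / κ = 0.98917/0.3642 = 2.71600
x = ρ cos φ = 2.34270 × cos(111.77°) = -0.86886
y = ρ sin φ = 2.34270 × sin(111.77°) = 2.17562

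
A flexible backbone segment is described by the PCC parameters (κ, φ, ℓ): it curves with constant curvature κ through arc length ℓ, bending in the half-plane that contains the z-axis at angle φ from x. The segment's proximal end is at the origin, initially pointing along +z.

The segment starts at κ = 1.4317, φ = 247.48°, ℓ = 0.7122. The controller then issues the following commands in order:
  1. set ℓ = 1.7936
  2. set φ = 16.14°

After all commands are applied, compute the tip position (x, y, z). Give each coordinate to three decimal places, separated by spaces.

1.234 0.357 0.379

initial: κ=1.4317, φ=247.48°, ℓ=0.7122
cmd 1: set ℓ=1.7936 → (κ,φ,ℓ)=(1.4317,247.48°,1.7936) → tip=(-0.4922,-1.1871,0.3791)
cmd 2: set φ=16.14° → (κ,φ,ℓ)=(1.4317,16.14°,1.7936) → tip=(1.2345,0.3572,0.3791)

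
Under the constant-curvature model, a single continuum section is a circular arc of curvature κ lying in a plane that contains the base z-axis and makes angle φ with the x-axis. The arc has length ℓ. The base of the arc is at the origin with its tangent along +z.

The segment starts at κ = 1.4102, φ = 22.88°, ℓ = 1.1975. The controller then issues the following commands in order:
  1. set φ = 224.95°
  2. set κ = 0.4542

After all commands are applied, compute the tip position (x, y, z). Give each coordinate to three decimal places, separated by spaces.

-0.225 -0.224 1.139

initial: κ=1.4102, φ=22.88°, ℓ=1.1975
cmd 1: set φ=224.95° → (κ,φ,ℓ)=(1.4102,224.95°,1.1975) → tip=(-0.5609,-0.5599,0.7042)
cmd 2: set κ=0.4542 → (κ,φ,ℓ)=(0.4542,224.95°,1.1975) → tip=(-0.2249,-0.2245,1.1393)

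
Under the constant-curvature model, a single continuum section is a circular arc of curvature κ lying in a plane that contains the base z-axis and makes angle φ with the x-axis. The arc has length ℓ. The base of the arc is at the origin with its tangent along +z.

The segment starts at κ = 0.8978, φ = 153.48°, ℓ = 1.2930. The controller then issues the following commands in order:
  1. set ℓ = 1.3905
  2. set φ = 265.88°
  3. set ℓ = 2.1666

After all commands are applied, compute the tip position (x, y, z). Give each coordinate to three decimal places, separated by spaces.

initial: κ=0.8978, φ=153.48°, ℓ=1.2930
cmd 1: set ℓ=1.3905 → (κ,φ,ℓ)=(0.8978,153.48°,1.3905) → tip=(-0.6809,0.3398,1.0564)
cmd 2: set φ=265.88° → (κ,φ,ℓ)=(0.8978,265.88°,1.3905) → tip=(-0.0547,-0.7590,1.0564)
cmd 3: set ℓ=2.1666 → (κ,φ,ℓ)=(0.8978,265.88°,2.1666) → tip=(-0.1093,-1.5172,1.0367)

-0.109 -1.517 1.037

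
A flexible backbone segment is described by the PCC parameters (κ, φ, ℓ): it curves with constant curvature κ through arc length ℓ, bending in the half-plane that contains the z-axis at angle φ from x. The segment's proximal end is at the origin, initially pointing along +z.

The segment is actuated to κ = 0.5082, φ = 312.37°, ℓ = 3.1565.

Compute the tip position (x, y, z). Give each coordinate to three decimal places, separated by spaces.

1.370 -1.502 1.967

θ = κ·ℓ = 0.5082 × 3.1565 = 1.60413 rad
ρ = (1 − cos θ)/κ = (1 − -0.03333)/0.5082 = 2.03332
z = sin θ / κ = 0.99944/0.5082 = 1.96664
x = ρ cos φ = 2.03332 × cos(312.37°) = 1.37028
y = ρ sin φ = 2.03332 × sin(312.37°) = -1.50223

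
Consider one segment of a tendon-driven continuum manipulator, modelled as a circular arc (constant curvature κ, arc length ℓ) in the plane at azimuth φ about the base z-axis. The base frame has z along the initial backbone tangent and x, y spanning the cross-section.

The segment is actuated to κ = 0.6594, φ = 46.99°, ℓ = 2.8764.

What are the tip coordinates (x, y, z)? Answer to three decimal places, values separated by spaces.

1.366 1.464 1.437

θ = κ·ℓ = 0.6594 × 2.8764 = 1.89670 rad
ρ = (1 − cos θ)/κ = (1 − -0.32016)/0.6594 = 2.00207
z = sin θ / κ = 0.94736/0.6594 = 1.43670
x = ρ cos φ = 2.00207 × cos(46.99°) = 1.36566
y = ρ sin φ = 2.00207 × sin(46.99°) = 1.46398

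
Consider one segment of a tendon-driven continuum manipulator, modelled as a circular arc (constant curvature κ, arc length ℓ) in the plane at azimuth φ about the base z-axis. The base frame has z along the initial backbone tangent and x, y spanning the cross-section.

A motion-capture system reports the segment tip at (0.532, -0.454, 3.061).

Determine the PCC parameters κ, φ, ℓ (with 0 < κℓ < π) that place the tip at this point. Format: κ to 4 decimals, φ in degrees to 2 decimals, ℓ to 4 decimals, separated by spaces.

0.1419 319.52 3.1664

ρ = √(x²+y²) = √(0.532² + -0.454²) = 0.69939
φ = atan2(y, x) mod 360° = atan2(-0.454, 0.532) = 319.5231°
|p|² = ρ² + z² = 0.69939² + 3.061² = 9.85886
κ = 2ρ / |p|² = 2×0.69939 / 9.85886 = 0.14188
θ = 2·atan2(ρ, z) = 2·atan2(0.69939, 3.061) = 0.44925 rad
ℓ = θ/κ = 0.44925/0.14188 = 3.16644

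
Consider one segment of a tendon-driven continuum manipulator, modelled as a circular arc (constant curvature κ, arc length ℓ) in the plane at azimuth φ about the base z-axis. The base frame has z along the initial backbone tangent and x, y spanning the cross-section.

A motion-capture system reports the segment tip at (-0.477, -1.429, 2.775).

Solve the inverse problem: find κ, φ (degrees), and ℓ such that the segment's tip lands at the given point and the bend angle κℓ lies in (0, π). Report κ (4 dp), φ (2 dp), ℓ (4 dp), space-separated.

ρ = √(x²+y²) = √(-0.477² + -1.429²) = 1.50651
φ = atan2(y, x) mod 360° = atan2(-1.429, -0.477) = 251.5410°
|p|² = ρ² + z² = 1.50651² + 2.775² = 9.97020
κ = 2ρ / |p|² = 2×1.50651 / 9.97020 = 0.30220
θ = 2·atan2(ρ, z) = 2·atan2(1.50651, 2.775) = 0.99473 rad
ℓ = θ/κ = 0.99473/0.30220 = 3.29160

0.3022 251.54 3.2916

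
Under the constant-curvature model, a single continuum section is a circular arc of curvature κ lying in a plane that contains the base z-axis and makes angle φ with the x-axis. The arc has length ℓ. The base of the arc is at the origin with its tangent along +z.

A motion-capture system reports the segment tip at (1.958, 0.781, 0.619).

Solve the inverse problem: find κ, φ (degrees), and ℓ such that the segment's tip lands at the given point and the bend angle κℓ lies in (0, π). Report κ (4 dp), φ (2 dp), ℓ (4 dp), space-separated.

ρ = √(x²+y²) = √(1.958² + 0.781²) = 2.10801
φ = atan2(y, x) mod 360° = atan2(0.781, 1.958) = 21.7459°
|p|² = ρ² + z² = 2.10801² + 0.619² = 4.82689
κ = 2ρ / |p|² = 2×2.10801 / 4.82689 = 0.87345
θ = 2·atan2(ρ, z) = 2·atan2(2.10801, 0.619) = 2.57037 rad
ℓ = θ/κ = 2.57037/0.87345 = 2.94279

0.8734 21.75 2.9428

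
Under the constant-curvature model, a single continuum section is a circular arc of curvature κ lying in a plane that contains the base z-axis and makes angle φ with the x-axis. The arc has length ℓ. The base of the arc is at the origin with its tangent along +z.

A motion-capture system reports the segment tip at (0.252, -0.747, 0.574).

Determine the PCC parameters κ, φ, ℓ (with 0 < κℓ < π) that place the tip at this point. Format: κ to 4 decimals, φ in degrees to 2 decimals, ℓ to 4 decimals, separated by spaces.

1.6580 288.64 1.1357

ρ = √(x²+y²) = √(0.252² + -0.747²) = 0.78836
φ = atan2(y, x) mod 360° = atan2(-0.747, 0.252) = 288.6418°
|p|² = ρ² + z² = 0.78836² + 0.574² = 0.95099
κ = 2ρ / |p|² = 2×0.78836 / 0.95099 = 1.65798
θ = 2·atan2(ρ, z) = 2·atan2(0.78836, 0.574) = 1.88293 rad
ℓ = θ/κ = 1.88293/1.65798 = 1.13567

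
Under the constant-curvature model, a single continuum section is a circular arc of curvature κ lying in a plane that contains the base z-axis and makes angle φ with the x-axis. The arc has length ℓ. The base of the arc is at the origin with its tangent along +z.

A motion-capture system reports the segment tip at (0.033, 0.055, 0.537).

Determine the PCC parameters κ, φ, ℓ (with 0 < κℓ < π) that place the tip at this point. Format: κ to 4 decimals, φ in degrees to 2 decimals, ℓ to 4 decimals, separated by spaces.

ρ = √(x²+y²) = √(0.033² + 0.055²) = 0.06414
φ = atan2(y, x) mod 360° = atan2(0.055, 0.033) = 59.0362°
|p|² = ρ² + z² = 0.06414² + 0.537² = 0.29248
κ = 2ρ / |p|² = 2×0.06414 / 0.29248 = 0.43859
θ = 2·atan2(ρ, z) = 2·atan2(0.06414, 0.537) = 0.23776 rad
ℓ = θ/κ = 0.23776/0.43859 = 0.54209

0.4386 59.04 0.5421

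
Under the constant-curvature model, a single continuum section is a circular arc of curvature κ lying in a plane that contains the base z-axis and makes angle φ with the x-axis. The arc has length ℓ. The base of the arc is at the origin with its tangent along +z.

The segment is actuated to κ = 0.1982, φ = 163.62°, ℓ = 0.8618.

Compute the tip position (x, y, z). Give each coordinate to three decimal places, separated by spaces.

θ = κ·ℓ = 0.1982 × 0.8618 = 0.17081 rad
ρ = (1 − cos θ)/κ = (1 − 0.98545)/0.1982 = 0.07342
z = sin θ / κ = 0.16998/0.1982 = 0.85762
x = ρ cos φ = 0.07342 × cos(163.62°) = -0.07044
y = ρ sin φ = 0.07342 × sin(163.62°) = 0.02071

-0.070 0.021 0.858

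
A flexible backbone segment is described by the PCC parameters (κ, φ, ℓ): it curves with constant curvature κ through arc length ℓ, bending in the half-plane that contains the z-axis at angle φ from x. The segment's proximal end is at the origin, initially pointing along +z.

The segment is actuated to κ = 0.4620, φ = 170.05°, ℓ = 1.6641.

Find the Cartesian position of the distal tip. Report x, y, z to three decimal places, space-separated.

-0.600 0.105 1.505

θ = κ·ℓ = 0.4620 × 1.6641 = 0.76881 rad
ρ = (1 − cos θ)/κ = (1 − 0.71874)/0.4620 = 0.60880
z = sin θ / κ = 0.69528/0.4620 = 1.50494
x = ρ cos φ = 0.60880 × cos(170.05°) = -0.59964
y = ρ sin φ = 0.60880 × sin(170.05°) = 0.10519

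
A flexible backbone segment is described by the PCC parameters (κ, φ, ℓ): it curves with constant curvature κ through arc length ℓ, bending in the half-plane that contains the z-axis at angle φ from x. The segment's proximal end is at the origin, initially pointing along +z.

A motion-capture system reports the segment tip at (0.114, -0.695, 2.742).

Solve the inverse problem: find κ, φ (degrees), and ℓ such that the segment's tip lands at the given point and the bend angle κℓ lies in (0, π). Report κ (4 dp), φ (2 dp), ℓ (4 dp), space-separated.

0.1758 279.32 2.8611

ρ = √(x²+y²) = √(0.114² + -0.695²) = 0.70429
φ = atan2(y, x) mod 360° = atan2(-0.695, 0.114) = 279.3152°
|p|² = ρ² + z² = 0.70429² + 2.742² = 8.01459
κ = 2ρ / |p|² = 2×0.70429 / 8.01459 = 0.17575
θ = 2·atan2(ρ, z) = 2·atan2(0.70429, 2.742) = 0.50283 rad
ℓ = θ/κ = 0.50283/0.17575 = 2.86105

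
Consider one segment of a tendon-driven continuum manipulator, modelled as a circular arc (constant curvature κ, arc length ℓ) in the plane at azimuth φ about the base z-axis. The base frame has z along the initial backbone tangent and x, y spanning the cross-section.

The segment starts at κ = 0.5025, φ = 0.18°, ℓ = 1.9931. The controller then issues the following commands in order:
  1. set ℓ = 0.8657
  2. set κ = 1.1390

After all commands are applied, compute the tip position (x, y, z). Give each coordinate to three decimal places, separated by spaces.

initial: κ=0.5025, φ=0.18°, ℓ=1.9931
cmd 1: set ℓ=0.8657 → (κ,φ,ℓ)=(0.5025,0.18°,0.8657) → tip=(0.1853,0.0006,0.8387)
cmd 2: set κ=1.1390 → (κ,φ,ℓ)=(1.1390,0.18°,0.8657) → tip=(0.3933,0.0012,0.7321)

0.393 0.001 0.732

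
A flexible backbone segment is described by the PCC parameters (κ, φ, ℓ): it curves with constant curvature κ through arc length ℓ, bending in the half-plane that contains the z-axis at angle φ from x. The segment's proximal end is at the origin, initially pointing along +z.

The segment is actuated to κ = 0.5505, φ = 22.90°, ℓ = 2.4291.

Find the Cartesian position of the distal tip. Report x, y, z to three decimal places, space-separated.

θ = κ·ℓ = 0.5505 × 2.4291 = 1.33722 rad
ρ = (1 − cos θ)/κ = (1 − 0.23146)/0.5505 = 1.39608
z = sin θ / κ = 0.97284/0.5505 = 1.76720
x = ρ cos φ = 1.39608 × cos(22.90°) = 1.28605
y = ρ sin φ = 1.39608 × sin(22.90°) = 0.54325

1.286 0.543 1.767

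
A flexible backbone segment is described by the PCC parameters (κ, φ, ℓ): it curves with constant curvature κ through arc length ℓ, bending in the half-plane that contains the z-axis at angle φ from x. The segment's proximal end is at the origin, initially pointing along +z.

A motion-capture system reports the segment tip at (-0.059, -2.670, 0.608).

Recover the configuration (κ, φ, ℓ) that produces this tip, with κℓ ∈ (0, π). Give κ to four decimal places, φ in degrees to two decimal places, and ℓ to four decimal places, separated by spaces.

ρ = √(x²+y²) = √(-0.059² + -2.670²) = 2.67065
φ = atan2(y, x) mod 360° = atan2(-2.670, -0.059) = 268.7341°
|p|² = ρ² + z² = 2.67065² + 0.608² = 7.50204
κ = 2ρ / |p|² = 2×2.67065 / 7.50204 = 0.71198
θ = 2·atan2(ρ, z) = 2·atan2(2.67065, 0.608) = 2.69390 rad
ℓ = θ/κ = 2.69390/0.71198 = 3.78368

0.7120 268.73 3.7837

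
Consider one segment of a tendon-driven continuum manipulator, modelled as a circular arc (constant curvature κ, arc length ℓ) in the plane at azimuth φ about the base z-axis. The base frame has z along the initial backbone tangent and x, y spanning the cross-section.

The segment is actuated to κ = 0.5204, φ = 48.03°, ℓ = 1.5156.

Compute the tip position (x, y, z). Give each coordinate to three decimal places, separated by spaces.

θ = κ·ℓ = 0.5204 × 1.5156 = 0.78872 rad
ρ = (1 − cos θ)/κ = (1 − 0.70476)/0.5204 = 0.56734
z = sin θ / κ = 0.70945/0.5204 = 1.36328
x = ρ cos φ = 0.56734 × cos(48.03°) = 0.37941
y = ρ sin φ = 0.56734 × sin(48.03°) = 0.42182

0.379 0.422 1.363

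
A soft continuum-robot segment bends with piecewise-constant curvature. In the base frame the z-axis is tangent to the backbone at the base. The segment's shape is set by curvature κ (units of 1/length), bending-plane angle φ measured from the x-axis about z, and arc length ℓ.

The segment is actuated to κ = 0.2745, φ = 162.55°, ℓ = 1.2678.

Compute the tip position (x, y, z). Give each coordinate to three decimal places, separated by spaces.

-0.208 0.065 1.242

θ = κ·ℓ = 0.2745 × 1.2678 = 0.34801 rad
ρ = (1 − cos θ)/κ = (1 − 0.94005)/0.2745 = 0.21839
z = sin θ / κ = 0.34103/0.2745 = 1.24236
x = ρ cos φ = 0.21839 × cos(162.55°) = -0.20834
y = ρ sin φ = 0.21839 × sin(162.55°) = 0.06549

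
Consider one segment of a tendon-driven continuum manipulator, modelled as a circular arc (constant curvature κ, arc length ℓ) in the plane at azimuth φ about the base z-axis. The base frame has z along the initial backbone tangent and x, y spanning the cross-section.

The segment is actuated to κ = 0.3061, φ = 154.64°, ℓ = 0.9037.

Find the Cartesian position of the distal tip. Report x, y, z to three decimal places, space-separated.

-0.112 0.053 0.892

θ = κ·ℓ = 0.3061 × 0.9037 = 0.27662 rad
ρ = (1 − cos θ)/κ = (1 − 0.96198)/0.3061 = 0.12420
z = sin θ / κ = 0.27311/0.3061 = 0.89222
x = ρ cos φ = 0.12420 × cos(154.64°) = -0.11223
y = ρ sin φ = 0.12420 × sin(154.64°) = 0.05319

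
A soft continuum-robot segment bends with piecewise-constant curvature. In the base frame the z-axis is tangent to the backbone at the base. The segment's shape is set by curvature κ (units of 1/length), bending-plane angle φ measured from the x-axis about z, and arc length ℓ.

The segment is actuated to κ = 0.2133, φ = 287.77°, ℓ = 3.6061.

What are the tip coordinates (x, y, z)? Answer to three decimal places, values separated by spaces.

θ = κ·ℓ = 0.2133 × 3.6061 = 0.76918 rad
ρ = (1 − cos θ)/κ = (1 − 0.71848)/0.2133 = 1.31983
z = sin θ / κ = 0.69555/0.2133 = 3.26089
x = ρ cos φ = 1.31983 × cos(287.77°) = 0.40281
y = ρ sin φ = 1.31983 × sin(287.77°) = -1.25686

0.403 -1.257 3.261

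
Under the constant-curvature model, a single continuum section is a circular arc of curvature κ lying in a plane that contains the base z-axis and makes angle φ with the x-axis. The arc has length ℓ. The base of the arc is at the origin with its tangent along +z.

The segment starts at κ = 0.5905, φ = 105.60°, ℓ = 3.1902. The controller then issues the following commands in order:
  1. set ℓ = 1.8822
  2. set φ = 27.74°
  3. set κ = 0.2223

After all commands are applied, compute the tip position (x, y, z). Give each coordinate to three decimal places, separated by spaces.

0.343 0.181 1.828

initial: κ=0.5905, φ=105.60°, ℓ=3.1902
cmd 1: set ℓ=1.8822 → (κ,φ,ℓ)=(0.5905,105.60°,1.8822) → tip=(-0.2535,0.9079,1.5179)
cmd 2: set φ=27.74° → (κ,φ,ℓ)=(0.5905,27.74°,1.8822) → tip=(0.8343,0.4388,1.5179)
cmd 3: set κ=0.2223 → (κ,φ,ℓ)=(0.2223,27.74°,1.8822) → tip=(0.3435,0.1806,1.8278)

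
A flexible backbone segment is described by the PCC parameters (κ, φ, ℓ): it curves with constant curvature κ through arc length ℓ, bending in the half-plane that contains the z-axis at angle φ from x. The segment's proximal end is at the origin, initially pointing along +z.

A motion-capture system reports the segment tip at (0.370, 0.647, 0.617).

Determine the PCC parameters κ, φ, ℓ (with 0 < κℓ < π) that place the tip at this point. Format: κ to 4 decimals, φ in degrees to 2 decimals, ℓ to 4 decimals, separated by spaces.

ρ = √(x²+y²) = √(0.370² + 0.647²) = 0.74532
φ = atan2(y, x) mod 360° = atan2(0.647, 0.370) = 60.2360°
|p|² = ρ² + z² = 0.74532² + 0.617² = 0.93620
κ = 2ρ / |p|² = 2×0.74532 / 0.93620 = 1.59224
θ = 2·atan2(ρ, z) = 2·atan2(0.74532, 0.617) = 1.75863 rad
ℓ = θ/κ = 1.75863/1.59224 = 1.10450

1.5922 60.24 1.1045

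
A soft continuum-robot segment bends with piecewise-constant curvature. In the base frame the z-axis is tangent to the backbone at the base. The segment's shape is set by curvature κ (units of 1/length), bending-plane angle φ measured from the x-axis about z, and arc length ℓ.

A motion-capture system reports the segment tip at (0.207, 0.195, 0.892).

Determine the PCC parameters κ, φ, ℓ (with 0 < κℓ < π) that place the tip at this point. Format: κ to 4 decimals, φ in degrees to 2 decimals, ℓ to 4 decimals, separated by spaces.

ρ = √(x²+y²) = √(0.207² + 0.195²) = 0.28438
φ = atan2(y, x) mod 360° = atan2(0.195, 0.207) = 43.2902°
|p|² = ρ² + z² = 0.28438² + 0.892² = 0.87654
κ = 2ρ / |p|² = 2×0.28438 / 0.87654 = 0.64888
θ = 2·atan2(ρ, z) = 2·atan2(0.28438, 0.892) = 0.61726 rad
ℓ = θ/κ = 0.61726/0.64888 = 0.95127

0.6489 43.29 0.9513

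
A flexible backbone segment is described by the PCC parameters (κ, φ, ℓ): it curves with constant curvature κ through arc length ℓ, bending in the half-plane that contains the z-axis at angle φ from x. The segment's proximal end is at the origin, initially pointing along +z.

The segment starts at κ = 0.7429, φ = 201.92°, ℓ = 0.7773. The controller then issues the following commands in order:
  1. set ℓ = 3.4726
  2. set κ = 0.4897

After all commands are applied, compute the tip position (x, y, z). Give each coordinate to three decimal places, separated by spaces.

initial: κ=0.7429, φ=201.92°, ℓ=0.7773
cmd 1: set ℓ=3.4726 → (κ,φ,ℓ)=(0.7429,201.92°,3.4726) → tip=(-2.3056,-0.9278,0.7171)
cmd 2: set κ=0.4897 → (κ,φ,ℓ)=(0.4897,201.92°,3.4726) → tip=(-2.1395,-0.8610,2.0249)

-2.140 -0.861 2.025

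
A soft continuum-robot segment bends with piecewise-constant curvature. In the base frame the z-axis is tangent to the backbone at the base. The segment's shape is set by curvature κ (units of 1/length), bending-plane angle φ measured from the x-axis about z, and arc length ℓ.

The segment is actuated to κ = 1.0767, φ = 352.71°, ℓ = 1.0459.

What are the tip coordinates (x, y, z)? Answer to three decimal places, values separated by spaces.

θ = κ·ℓ = 1.0767 × 1.0459 = 1.12612 rad
ρ = (1 − cos θ)/κ = (1 − 0.43017)/1.0767 = 0.52924
z = sin θ / κ = 0.90275/1.0767 = 0.83844
x = ρ cos φ = 0.52924 × cos(352.71°) = 0.52496
y = ρ sin φ = 0.52924 × sin(352.71°) = -0.06716

0.525 -0.067 0.838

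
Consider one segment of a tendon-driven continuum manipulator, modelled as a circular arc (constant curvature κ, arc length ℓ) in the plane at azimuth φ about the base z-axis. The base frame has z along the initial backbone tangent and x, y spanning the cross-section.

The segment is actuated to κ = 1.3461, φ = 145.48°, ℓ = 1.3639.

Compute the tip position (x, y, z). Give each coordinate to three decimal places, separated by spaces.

θ = κ·ℓ = 1.3461 × 1.3639 = 1.83595 rad
ρ = (1 − cos θ)/κ = (1 − -0.26205)/1.3461 = 0.93756
z = sin θ / κ = 0.96505/1.3461 = 0.71693
x = ρ cos φ = 0.93756 × cos(145.48°) = -0.77248
y = ρ sin φ = 0.93756 × sin(145.48°) = 0.53131

-0.772 0.531 0.717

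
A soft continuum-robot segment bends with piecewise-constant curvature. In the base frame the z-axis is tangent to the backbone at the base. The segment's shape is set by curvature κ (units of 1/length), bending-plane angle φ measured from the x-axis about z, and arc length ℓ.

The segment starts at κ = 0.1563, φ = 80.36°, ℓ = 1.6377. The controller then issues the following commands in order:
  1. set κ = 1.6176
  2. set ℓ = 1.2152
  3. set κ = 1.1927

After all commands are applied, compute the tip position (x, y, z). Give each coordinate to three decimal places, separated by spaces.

initial: κ=0.1563, φ=80.36°, ℓ=1.6377
cmd 1: set κ=1.6176 → (κ,φ,ℓ)=(1.6176,80.36°,1.6377) → tip=(0.1947,1.1465,0.2923)
cmd 2: set ℓ=1.2152 → (κ,φ,ℓ)=(1.6176,80.36°,1.2152) → tip=(0.1433,0.8439,0.5706)
cmd 3: set κ=1.1927 → (κ,φ,ℓ)=(1.1927,80.36°,1.2152) → tip=(0.1234,0.7265,0.8323)

0.123 0.726 0.832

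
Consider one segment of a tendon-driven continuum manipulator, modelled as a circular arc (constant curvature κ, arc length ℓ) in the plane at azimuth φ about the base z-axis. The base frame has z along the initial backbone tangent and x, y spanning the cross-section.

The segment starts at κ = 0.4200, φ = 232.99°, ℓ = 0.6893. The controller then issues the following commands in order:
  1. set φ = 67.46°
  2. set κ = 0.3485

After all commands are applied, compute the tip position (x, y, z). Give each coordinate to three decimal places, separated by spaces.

initial: κ=0.4200, φ=232.99°, ℓ=0.6893
cmd 1: set φ=67.46° → (κ,φ,ℓ)=(0.4200,67.46°,0.6893) → tip=(0.0380,0.0915,0.6797)
cmd 2: set κ=0.3485 → (κ,φ,ℓ)=(0.3485,67.46°,0.6893) → tip=(0.0316,0.0761,0.6827)

0.032 0.076 0.683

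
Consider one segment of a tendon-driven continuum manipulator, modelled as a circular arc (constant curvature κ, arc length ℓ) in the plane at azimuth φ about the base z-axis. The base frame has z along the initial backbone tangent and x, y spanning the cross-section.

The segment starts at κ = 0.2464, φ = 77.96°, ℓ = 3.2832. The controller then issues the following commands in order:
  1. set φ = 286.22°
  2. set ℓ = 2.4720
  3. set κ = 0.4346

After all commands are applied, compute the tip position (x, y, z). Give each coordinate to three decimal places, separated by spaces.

initial: κ=0.2464, φ=77.96°, ℓ=3.2832
cmd 1: set φ=286.22° → (κ,φ,ℓ)=(0.2464,286.22°,3.2832) → tip=(0.3512,-1.2071,2.9366)
cmd 2: set ℓ=2.4720 → (κ,φ,ℓ)=(0.2464,286.22°,2.4720) → tip=(0.2039,-0.7008,2.3220)
cmd 3: set κ=0.4346 → (κ,φ,ℓ)=(0.4346,286.22°,2.4720) → tip=(0.3366,-1.1570,2.0232)

0.337 -1.157 2.023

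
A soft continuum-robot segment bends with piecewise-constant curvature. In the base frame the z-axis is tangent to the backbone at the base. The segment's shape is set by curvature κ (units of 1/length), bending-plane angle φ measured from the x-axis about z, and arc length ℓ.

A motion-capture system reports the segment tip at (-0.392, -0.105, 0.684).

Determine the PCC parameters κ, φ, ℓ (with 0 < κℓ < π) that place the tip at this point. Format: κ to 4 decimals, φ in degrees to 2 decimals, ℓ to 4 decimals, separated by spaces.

1.2831 195.00 0.8346

ρ = √(x²+y²) = √(-0.392² + -0.105²) = 0.40582
φ = atan2(y, x) mod 360° = atan2(-0.105, -0.392) = 194.9951°
|p|² = ρ² + z² = 0.40582² + 0.684² = 0.63255
κ = 2ρ / |p|² = 2×0.40582 / 0.63255 = 1.28313
θ = 2·atan2(ρ, z) = 2·atan2(0.40582, 0.684) = 1.07096 rad
ℓ = θ/κ = 1.07096/1.28313 = 0.83465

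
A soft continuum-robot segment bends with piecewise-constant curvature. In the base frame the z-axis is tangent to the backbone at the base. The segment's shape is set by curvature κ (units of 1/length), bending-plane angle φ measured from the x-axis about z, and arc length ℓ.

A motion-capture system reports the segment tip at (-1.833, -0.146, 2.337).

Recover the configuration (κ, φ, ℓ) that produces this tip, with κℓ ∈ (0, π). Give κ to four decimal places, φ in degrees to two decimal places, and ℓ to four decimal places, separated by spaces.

0.4159 184.55 3.2059

ρ = √(x²+y²) = √(-1.833² + -0.146²) = 1.83881
φ = atan2(y, x) mod 360° = atan2(-0.146, -1.833) = 184.5540°
|p|² = ρ² + z² = 1.83881² + 2.337² = 8.84277
κ = 2ρ / |p|² = 2×1.83881 / 8.84277 = 0.41589
θ = 2·atan2(ρ, z) = 2·atan2(1.83881, 2.337) = 1.33331 rad
ℓ = θ/κ = 1.33331/0.41589 = 3.20593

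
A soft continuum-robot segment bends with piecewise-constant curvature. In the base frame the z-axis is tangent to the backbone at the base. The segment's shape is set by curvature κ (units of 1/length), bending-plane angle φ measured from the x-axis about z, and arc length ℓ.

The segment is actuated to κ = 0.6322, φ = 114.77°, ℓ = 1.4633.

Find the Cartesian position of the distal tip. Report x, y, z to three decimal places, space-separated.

θ = κ·ℓ = 0.6322 × 1.4633 = 0.92510 rad
ρ = (1 − cos θ)/κ = (1 − 0.60176)/0.6322 = 0.62993
z = sin θ / κ = 0.79868/0.6322 = 1.26333
x = ρ cos φ = 0.62993 × cos(114.77°) = -0.26393
y = ρ sin φ = 0.62993 × sin(114.77°) = 0.57198

-0.264 0.572 1.263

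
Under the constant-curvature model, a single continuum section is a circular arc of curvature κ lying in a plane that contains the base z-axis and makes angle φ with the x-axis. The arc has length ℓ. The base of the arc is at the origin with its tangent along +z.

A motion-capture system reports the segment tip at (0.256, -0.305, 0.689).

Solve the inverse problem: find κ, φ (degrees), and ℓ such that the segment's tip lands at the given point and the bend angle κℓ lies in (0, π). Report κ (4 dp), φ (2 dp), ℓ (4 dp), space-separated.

1.2576 310.01 0.8334

ρ = √(x²+y²) = √(0.256² + -0.305²) = 0.39820
φ = atan2(y, x) mod 360° = atan2(-0.305, 0.256) = 310.0082°
|p|² = ρ² + z² = 0.39820² + 0.689² = 0.63328
κ = 2ρ / |p|² = 2×0.39820 / 0.63328 = 1.25757
θ = 2·atan2(ρ, z) = 2·atan2(0.39820, 0.689) = 1.04807 rad
ℓ = θ/κ = 1.04807/1.25757 = 0.83341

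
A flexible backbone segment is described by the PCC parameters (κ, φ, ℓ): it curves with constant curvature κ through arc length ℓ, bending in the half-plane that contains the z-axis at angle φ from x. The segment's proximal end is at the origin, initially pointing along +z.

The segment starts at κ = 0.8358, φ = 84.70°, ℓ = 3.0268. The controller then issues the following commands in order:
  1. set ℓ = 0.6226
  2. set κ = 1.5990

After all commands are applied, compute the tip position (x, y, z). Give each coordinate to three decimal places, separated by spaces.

0.026 0.284 0.525

initial: κ=0.8358, φ=84.70°, ℓ=3.0268
cmd 1: set ℓ=0.6226 → (κ,φ,ℓ)=(0.8358,84.70°,0.6226) → tip=(0.0146,0.1577,0.5949)
cmd 2: set κ=1.5990 → (κ,φ,ℓ)=(1.5990,84.70°,0.6226) → tip=(0.0263,0.2839,0.5247)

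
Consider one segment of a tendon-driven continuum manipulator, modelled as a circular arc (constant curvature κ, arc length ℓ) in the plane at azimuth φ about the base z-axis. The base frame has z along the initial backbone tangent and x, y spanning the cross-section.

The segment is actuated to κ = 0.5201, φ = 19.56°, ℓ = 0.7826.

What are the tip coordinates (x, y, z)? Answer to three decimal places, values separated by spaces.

θ = κ·ℓ = 0.5201 × 0.7826 = 0.40703 rad
ρ = (1 − cos θ)/κ = (1 − 0.91830)/0.5201 = 0.15708
z = sin θ / κ = 0.39588/0.5201 = 0.76117
x = ρ cos φ = 0.15708 × cos(19.56°) = 0.14802
y = ρ sin φ = 0.15708 × sin(19.56°) = 0.05259

0.148 0.053 0.761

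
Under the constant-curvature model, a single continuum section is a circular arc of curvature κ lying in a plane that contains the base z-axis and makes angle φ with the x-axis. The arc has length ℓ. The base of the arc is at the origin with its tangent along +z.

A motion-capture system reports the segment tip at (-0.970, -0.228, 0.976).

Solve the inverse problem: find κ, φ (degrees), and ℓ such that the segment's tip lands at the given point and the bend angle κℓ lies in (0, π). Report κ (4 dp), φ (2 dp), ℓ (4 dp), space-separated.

ρ = √(x²+y²) = √(-0.970² + -0.228²) = 0.99644
φ = atan2(y, x) mod 360° = atan2(-0.228, -0.970) = 193.2273°
|p|² = ρ² + z² = 0.99644² + 0.976² = 1.94546
κ = 2ρ / |p|² = 2×0.99644 / 1.94546 = 1.02437
θ = 2·atan2(ρ, z) = 2·atan2(0.99644, 0.976) = 1.59152 rad
ℓ = θ/κ = 1.59152/1.02437 = 1.55365

1.0244 193.23 1.5537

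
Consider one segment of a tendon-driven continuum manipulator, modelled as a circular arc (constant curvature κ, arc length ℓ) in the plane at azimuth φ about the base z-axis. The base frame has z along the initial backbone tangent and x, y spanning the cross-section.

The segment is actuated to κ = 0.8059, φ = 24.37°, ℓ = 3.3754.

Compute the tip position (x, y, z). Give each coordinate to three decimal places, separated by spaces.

2.162 0.979 0.508

θ = κ·ℓ = 0.8059 × 3.3754 = 2.72023 rad
ρ = (1 − cos θ)/κ = (1 − -0.91253)/0.8059 = 2.37317
z = sin θ / κ = 0.40900/0.8059 = 0.50751
x = ρ cos φ = 2.37317 × cos(24.37°) = 2.16172
y = ρ sin φ = 2.37317 × sin(24.37°) = 0.97923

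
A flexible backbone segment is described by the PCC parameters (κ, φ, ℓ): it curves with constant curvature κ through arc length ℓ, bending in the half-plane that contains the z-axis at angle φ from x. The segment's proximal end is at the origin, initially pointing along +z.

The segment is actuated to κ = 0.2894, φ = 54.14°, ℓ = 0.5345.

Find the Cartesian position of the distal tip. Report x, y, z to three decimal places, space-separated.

0.024 0.033 0.532

θ = κ·ℓ = 0.2894 × 0.5345 = 0.15468 rad
ρ = (1 − cos θ)/κ = (1 − 0.98806)/0.2894 = 0.04126
z = sin θ / κ = 0.15407/0.2894 = 0.53237
x = ρ cos φ = 0.04126 × cos(54.14°) = 0.02417
y = ρ sin φ = 0.04126 × sin(54.14°) = 0.03344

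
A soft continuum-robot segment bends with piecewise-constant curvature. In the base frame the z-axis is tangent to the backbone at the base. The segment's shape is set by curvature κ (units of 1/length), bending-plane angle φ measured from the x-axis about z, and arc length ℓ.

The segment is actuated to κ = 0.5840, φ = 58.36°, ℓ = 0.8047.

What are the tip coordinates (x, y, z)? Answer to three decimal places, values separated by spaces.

θ = κ·ℓ = 0.5840 × 0.8047 = 0.46994 rad
ρ = (1 − cos θ)/κ = (1 − 0.89159)/0.5840 = 0.18563
z = sin θ / κ = 0.45284/0.5840 = 0.77541
x = ρ cos φ = 0.18563 × cos(58.36°) = 0.09738
y = ρ sin φ = 0.18563 × sin(58.36°) = 0.15804

0.097 0.158 0.775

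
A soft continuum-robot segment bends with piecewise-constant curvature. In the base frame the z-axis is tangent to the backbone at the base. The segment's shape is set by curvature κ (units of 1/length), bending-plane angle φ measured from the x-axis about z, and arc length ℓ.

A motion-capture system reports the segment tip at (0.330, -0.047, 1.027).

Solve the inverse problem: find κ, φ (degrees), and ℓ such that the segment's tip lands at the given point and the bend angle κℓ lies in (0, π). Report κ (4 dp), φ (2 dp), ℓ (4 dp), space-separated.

0.5718 351.89 1.0977

ρ = √(x²+y²) = √(0.330² + -0.047²) = 0.33333
φ = atan2(y, x) mod 360° = atan2(-0.047, 0.330) = 351.8942°
|p|² = ρ² + z² = 0.33333² + 1.027² = 1.16584
κ = 2ρ / |p|² = 2×0.33333 / 1.16584 = 0.57183
θ = 2·atan2(ρ, z) = 2·atan2(0.33333, 1.027) = 0.62768 rad
ℓ = θ/κ = 0.62768/0.57183 = 1.09767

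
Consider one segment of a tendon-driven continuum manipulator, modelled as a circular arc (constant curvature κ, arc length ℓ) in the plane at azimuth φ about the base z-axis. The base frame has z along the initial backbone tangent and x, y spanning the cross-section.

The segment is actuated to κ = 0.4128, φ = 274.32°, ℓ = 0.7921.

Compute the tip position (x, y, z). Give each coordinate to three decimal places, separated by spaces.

0.010 -0.128 0.778

θ = κ·ℓ = 0.4128 × 0.7921 = 0.32698 rad
ρ = (1 − cos θ)/κ = (1 − 0.94702)/0.4128 = 0.12835
z = sin θ / κ = 0.32118/0.4128 = 0.77806
x = ρ cos φ = 0.12835 × cos(274.32°) = 0.00967
y = ρ sin φ = 0.12835 × sin(274.32°) = -0.12799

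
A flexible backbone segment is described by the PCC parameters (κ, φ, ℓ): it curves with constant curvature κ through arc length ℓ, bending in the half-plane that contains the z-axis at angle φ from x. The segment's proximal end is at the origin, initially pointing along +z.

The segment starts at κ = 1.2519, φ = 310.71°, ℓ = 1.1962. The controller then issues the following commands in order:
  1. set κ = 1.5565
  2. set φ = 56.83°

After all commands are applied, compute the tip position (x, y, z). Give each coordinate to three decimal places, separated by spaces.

initial: κ=1.2519, φ=310.71°, ℓ=1.1962
cmd 1: set κ=1.5565 → (κ,φ,ℓ)=(1.5565,310.71°,1.1962) → tip=(0.5393,-0.6268,0.6154)
cmd 2: set φ=56.83° → (κ,φ,ℓ)=(1.5565,56.83°,1.1962) → tip=(0.4524,0.6921,0.6154)

0.452 0.692 0.615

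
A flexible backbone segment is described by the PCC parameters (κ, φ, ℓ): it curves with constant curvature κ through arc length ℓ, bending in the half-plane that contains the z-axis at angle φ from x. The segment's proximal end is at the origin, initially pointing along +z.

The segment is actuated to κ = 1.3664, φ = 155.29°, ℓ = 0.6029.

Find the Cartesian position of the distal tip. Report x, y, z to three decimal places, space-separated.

θ = κ·ℓ = 1.3664 × 0.6029 = 0.82380 rad
ρ = (1 − cos θ)/κ = (1 − 0.67944)/1.3664 = 0.23460
z = sin θ / κ = 0.73373/1.3664 = 0.53698
x = ρ cos φ = 0.23460 × cos(155.29°) = -0.21312
y = ρ sin φ = 0.23460 × sin(155.29°) = 0.09807

-0.213 0.098 0.537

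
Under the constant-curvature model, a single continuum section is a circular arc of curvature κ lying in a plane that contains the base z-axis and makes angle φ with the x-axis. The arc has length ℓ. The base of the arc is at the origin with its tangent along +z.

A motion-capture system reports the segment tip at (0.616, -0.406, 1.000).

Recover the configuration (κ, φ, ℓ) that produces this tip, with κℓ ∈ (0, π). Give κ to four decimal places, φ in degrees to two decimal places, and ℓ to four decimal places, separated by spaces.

ρ = √(x²+y²) = √(0.616² + -0.406²) = 0.73776
φ = atan2(y, x) mod 360° = atan2(-0.406, 0.616) = 326.6115°
|p|² = ρ² + z² = 0.73776² + 1.000² = 1.54429
κ = 2ρ / |p|² = 2×0.73776 / 1.54429 = 0.95547
θ = 2·atan2(ρ, z) = 2·atan2(0.73776, 1.000) = 1.27124 rad
ℓ = θ/κ = 1.27124/0.95547 = 1.33049

0.9555 326.61 1.3305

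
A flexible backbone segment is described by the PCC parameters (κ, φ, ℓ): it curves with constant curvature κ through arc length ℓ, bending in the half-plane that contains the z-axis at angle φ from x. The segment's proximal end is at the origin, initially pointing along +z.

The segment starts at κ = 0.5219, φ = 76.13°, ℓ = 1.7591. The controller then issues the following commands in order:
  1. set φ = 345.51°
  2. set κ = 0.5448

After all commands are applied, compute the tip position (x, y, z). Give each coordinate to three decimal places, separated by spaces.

0.756 -0.195 1.502

initial: κ=0.5219, φ=76.13°, ℓ=1.7591
cmd 1: set φ=345.51° → (κ,φ,ℓ)=(0.5219,345.51°,1.7591) → tip=(0.7284,-0.1882,1.5222)
cmd 2: set κ=0.5448 → (κ,φ,ℓ)=(0.5448,345.51°,1.7591) → tip=(0.7555,-0.1953,1.5019)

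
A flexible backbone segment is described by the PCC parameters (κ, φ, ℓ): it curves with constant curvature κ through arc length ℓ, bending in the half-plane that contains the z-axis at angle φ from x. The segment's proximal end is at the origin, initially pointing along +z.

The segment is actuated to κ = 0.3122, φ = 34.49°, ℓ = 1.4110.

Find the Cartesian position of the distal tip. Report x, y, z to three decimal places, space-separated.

θ = κ·ℓ = 0.3122 × 1.4110 = 0.44051 rad
ρ = (1 − cos θ)/κ = (1 − 0.90453)/0.3122 = 0.30579
z = sin θ / κ = 0.42640/0.3122 = 1.36581
x = ρ cos φ = 0.30579 × cos(34.49°) = 0.25204
y = ρ sin φ = 0.30579 × sin(34.49°) = 0.17316

0.252 0.173 1.366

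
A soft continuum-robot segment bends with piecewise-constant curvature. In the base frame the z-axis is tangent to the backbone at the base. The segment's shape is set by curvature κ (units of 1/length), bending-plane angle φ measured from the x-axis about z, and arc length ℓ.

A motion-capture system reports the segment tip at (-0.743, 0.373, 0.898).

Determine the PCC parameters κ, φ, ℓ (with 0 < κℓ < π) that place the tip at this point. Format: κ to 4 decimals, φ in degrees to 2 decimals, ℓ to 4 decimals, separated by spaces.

ρ = √(x²+y²) = √(-0.743² + 0.373²) = 0.83137
φ = atan2(y, x) mod 360° = atan2(0.373, -0.743) = 153.3425°
|p|² = ρ² + z² = 0.83137² + 0.898² = 1.49758
κ = 2ρ / |p|² = 2×0.83137 / 1.49758 = 1.11028
θ = 2·atan2(ρ, z) = 2·atan2(0.83137, 0.898) = 1.49378 rad
ℓ = θ/κ = 1.49378/1.11028 = 1.34540

1.1103 153.34 1.3454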